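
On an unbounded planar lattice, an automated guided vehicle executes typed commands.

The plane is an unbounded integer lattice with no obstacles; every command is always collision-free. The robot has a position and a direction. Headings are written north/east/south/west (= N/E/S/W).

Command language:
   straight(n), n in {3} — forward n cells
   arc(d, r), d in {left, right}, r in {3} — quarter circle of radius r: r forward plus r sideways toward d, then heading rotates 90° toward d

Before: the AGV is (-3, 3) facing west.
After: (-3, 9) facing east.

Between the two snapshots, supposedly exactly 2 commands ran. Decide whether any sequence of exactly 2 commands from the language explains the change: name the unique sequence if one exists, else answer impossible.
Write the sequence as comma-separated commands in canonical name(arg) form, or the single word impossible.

key: cell and facing (now E) both changed — the 2 commands mix motion and turning
t0: (-3, 3) facing west
1. arc(right, 3) → (-6, 6) facing north
2. arc(right, 3) → (-3, 9) facing east
no other 2-command option fits: unique.

arc(right, 3), arc(right, 3)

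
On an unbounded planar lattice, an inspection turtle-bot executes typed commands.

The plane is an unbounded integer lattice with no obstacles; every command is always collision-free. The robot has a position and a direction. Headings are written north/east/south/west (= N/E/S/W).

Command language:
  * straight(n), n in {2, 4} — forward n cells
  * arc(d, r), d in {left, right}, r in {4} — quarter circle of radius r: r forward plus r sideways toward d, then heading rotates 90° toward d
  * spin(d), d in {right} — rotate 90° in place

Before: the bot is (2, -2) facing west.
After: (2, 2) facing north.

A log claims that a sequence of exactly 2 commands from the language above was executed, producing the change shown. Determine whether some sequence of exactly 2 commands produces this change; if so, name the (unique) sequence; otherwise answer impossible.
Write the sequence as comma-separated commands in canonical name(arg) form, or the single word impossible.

key: position moved to (2,2) AND the heading swung to N — translation plus rotation needed
start: (2, -2) facing west
t=1 spin(right) ⇒ (2, -2) facing north
t=2 straight(4) ⇒ (2, 2) facing north
all 25 alternatives checked — unique.

spin(right), straight(4)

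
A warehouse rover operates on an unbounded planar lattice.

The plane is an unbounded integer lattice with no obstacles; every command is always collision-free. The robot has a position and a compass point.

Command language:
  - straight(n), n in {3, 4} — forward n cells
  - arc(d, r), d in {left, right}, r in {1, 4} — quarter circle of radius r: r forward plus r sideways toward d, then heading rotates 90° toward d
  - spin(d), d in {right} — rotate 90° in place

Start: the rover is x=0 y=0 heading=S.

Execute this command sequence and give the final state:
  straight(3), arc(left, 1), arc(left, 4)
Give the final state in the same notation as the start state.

from: x=0 y=0 heading=S
[1] after straight(3): x=0 y=-3 heading=S
[2] after arc(left, 1): x=1 y=-4 heading=E
[3] after arc(left, 4): x=5 y=0 heading=N

x=5 y=0 heading=N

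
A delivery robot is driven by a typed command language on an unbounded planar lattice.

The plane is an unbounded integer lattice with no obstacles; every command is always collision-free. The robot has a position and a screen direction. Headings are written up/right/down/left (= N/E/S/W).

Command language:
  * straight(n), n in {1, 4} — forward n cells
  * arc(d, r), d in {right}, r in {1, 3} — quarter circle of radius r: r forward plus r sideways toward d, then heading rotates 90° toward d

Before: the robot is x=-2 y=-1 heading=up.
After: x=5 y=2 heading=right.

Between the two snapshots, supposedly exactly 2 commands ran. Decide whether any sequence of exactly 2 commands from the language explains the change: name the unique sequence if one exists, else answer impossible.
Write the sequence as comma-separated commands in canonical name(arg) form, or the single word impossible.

arc(right, 3), straight(4)

key: running straight(4) before arc(right, 3) would end elsewhere — order is forced
from: x=-2 y=-1 heading=up
t=1 arc(right, 3) ⇒ x=1 y=2 heading=right
t=2 straight(4) ⇒ x=5 y=2 heading=right
uniquely the one of 16 2-step routes that fits.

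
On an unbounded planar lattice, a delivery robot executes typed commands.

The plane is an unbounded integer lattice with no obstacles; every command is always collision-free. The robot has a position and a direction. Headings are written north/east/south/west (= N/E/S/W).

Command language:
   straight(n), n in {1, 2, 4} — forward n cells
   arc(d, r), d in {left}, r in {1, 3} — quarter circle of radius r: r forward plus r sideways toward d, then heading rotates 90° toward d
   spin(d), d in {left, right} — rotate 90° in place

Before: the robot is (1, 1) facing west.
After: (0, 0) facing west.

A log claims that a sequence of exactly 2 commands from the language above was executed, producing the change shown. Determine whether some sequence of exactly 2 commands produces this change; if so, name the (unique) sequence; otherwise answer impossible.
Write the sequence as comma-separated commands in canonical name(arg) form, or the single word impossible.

arc(left, 1), spin(right)

key: heading stays W — rotations cancel among the 2 commands
begin: (1, 1) facing west
[1] after arc(left, 1): (0, 0) facing south
[2] after spin(right): (0, 0) facing west
no other 2-command option fits: unique.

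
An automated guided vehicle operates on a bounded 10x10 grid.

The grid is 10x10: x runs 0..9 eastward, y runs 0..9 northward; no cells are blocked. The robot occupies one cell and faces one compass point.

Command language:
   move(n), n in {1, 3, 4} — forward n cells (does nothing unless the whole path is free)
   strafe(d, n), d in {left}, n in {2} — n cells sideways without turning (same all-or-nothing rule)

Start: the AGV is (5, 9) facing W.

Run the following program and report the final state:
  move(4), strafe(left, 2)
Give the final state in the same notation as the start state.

from: (5, 9) facing W
1. move(4) → (1, 9) facing W
2. strafe(left, 2) → (1, 7) facing W

(1, 7) facing W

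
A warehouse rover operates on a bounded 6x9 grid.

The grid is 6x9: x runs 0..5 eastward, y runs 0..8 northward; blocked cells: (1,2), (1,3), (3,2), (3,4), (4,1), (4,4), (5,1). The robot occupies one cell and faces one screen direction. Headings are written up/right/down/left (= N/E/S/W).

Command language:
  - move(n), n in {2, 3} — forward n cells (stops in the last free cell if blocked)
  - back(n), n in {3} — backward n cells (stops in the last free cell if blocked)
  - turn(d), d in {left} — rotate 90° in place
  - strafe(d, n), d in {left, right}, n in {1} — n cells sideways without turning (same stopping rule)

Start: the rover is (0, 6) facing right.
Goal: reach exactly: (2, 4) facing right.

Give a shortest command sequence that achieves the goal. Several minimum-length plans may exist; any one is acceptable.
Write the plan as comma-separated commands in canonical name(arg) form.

strafe(right, 1), strafe(right, 1), move(3)

initial: (0, 6) facing right
[1] after strafe(right, 1): (0, 5) facing right
[2] after strafe(right, 1): (0, 4) facing right
[3] after move(3): (2, 4) facing right
shorter routes all fall short; 3 is best.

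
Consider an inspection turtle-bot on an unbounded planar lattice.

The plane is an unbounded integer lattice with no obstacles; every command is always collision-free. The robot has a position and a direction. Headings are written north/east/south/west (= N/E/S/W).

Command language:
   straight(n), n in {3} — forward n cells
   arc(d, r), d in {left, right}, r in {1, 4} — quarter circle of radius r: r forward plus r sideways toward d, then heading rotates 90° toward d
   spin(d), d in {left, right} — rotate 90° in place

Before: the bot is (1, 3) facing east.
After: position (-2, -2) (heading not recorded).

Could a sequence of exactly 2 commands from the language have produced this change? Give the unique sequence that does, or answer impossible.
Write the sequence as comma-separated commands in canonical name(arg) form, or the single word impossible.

key: order matters: swapping arc(right, 1) and arc(right, 4) lands elsewhere
start: (1, 3) facing east
1. arc(right, 1) → (2, 2) facing south
2. arc(right, 4) → (-2, -2) facing west
no rival 2-sequence matches.

arc(right, 1), arc(right, 4)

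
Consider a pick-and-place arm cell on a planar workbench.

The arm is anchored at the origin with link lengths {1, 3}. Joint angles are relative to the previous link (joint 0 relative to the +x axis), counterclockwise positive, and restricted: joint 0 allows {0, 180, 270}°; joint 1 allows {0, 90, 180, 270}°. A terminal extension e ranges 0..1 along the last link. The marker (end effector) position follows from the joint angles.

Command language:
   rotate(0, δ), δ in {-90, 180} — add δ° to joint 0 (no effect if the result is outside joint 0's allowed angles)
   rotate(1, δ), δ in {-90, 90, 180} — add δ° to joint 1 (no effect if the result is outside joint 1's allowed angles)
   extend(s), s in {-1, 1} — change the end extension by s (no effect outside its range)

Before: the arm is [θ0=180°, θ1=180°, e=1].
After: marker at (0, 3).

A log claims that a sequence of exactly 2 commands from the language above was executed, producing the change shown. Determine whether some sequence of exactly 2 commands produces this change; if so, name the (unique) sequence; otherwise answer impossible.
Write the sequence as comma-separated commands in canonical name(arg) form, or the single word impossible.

rotate(0, 180), rotate(0, -90)

key: running rotate(0, -90) before rotate(0, 180) would end elsewhere — order is forced
initial: [θ0=180°, θ1=180°, e=1]
1. rotate(0, 180) → [θ0=0°, θ1=180°, e=1]
2. rotate(0, -90) → [θ0=270°, θ1=180°, e=1]
uniquely the one of 49 2-step routes that fits.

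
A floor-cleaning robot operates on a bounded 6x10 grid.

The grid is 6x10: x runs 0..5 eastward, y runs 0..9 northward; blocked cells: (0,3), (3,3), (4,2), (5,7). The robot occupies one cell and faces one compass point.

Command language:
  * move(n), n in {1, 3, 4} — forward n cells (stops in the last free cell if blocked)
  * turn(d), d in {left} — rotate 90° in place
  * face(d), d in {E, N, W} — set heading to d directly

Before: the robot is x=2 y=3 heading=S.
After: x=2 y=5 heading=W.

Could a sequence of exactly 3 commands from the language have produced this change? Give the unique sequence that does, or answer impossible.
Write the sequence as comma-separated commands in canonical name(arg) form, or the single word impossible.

impossible

no 3-step route produces this change.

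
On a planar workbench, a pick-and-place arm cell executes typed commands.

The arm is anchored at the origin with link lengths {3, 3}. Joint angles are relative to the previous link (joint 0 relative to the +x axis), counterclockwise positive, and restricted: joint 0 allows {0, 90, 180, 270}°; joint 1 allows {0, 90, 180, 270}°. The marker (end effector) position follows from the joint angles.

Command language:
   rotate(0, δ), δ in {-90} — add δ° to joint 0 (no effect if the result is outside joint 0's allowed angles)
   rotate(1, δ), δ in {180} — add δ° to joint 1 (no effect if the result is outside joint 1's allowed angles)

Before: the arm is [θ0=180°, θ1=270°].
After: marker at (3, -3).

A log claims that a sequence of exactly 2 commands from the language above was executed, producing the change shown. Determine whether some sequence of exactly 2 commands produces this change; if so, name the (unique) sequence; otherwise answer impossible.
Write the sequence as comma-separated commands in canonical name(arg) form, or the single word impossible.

from: [θ0=180°, θ1=270°]
step 1 (rotate(0, -90)): [θ0=90°, θ1=270°]
step 2 (rotate(0, -90)): [θ0=0°, θ1=270°]
all 4 alternatives checked — unique.

rotate(0, -90), rotate(0, -90)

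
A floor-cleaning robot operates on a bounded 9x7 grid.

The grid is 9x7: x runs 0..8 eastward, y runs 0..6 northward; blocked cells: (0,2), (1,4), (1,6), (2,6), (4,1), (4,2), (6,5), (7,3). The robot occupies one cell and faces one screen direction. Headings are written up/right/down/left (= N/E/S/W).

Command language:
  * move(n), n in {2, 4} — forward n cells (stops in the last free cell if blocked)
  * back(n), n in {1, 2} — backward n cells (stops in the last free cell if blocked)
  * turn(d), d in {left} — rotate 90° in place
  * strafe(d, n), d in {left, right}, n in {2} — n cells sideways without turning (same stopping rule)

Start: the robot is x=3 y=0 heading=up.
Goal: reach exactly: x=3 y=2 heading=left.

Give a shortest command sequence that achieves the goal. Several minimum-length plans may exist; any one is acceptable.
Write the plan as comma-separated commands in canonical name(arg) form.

turn(left), strafe(right, 2)

initial: x=3 y=0 heading=up
1. turn(left) → x=3 y=0 heading=left
2. strafe(right, 2) → x=3 y=2 heading=left
minimal: 2 command(s), checked below 2.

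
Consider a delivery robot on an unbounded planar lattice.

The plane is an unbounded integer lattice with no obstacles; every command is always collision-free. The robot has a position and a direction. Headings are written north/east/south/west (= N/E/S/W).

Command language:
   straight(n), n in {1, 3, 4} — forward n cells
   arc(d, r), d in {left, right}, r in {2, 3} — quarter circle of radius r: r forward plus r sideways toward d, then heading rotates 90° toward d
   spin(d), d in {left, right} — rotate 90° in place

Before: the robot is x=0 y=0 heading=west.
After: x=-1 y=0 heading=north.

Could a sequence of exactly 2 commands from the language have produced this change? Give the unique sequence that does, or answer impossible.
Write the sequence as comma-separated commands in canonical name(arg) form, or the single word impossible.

key: order matters: swapping straight(1) and spin(right) lands elsewhere
from: x=0 y=0 heading=west
[1] after straight(1): x=-1 y=0 heading=west
[2] after spin(right): x=-1 y=0 heading=north
all 81 alternatives checked — unique.

straight(1), spin(right)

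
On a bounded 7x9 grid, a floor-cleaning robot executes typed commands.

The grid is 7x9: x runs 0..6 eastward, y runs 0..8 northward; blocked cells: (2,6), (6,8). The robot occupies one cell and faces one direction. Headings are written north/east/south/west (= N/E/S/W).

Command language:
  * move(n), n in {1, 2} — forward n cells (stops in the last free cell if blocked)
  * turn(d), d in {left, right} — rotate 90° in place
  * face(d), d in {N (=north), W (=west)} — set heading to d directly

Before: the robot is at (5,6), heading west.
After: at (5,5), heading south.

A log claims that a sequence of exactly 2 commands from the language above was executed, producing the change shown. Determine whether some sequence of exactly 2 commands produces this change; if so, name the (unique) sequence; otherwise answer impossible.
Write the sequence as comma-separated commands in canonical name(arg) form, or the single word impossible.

key: cell and facing (now S) both changed — the 2 commands mix motion and turning
start: at (5,6), heading west
1. turn(left) → at (5,6), heading south
2. move(1) → at (5,5), heading south
all 36 alternatives checked — unique.

turn(left), move(1)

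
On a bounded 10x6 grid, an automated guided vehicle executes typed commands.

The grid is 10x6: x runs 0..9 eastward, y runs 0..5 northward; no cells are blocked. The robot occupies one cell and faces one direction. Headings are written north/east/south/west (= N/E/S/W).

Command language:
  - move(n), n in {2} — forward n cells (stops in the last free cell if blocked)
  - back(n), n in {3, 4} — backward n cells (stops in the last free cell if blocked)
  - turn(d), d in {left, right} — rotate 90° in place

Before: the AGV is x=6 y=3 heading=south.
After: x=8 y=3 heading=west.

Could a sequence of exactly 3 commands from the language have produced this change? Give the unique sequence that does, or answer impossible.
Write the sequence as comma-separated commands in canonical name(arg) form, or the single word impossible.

key: position moved to (8,3) AND the heading swung to W — translation plus rotation needed
start: x=6 y=3 heading=south
[1] after turn(right): x=6 y=3 heading=west
[2] after move(2): x=4 y=3 heading=west
[3] after back(4): x=8 y=3 heading=west
no other 3-command option fits: unique.

turn(right), move(2), back(4)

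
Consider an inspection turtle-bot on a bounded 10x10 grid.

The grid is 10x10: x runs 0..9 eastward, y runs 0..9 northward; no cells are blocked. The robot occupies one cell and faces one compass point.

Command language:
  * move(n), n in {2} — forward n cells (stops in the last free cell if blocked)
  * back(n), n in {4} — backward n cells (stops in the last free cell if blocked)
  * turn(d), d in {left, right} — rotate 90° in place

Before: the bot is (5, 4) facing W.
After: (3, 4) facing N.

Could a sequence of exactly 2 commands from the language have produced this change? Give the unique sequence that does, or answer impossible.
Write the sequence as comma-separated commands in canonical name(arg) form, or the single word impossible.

key: running turn(right) before move(2) would end elsewhere — order is forced
from: (5, 4) facing W
1. move(2) → (3, 4) facing W
2. turn(right) → (3, 4) facing N
all 16 alternatives checked — unique.

move(2), turn(right)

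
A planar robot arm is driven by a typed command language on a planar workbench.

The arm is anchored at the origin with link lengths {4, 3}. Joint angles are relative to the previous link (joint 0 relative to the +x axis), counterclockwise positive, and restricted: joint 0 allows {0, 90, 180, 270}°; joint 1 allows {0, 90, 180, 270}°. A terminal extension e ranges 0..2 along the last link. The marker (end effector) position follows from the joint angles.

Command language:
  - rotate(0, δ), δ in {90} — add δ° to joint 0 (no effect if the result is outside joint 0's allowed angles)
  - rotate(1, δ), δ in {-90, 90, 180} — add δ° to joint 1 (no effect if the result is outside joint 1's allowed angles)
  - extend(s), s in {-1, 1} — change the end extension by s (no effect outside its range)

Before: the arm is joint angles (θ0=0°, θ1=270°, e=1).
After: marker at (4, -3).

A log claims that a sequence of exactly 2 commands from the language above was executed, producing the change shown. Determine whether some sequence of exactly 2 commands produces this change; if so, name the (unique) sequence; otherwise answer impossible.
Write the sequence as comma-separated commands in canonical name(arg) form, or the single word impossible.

t0: joint angles (θ0=0°, θ1=270°, e=1)
t=1 extend(-1) ⇒ joint angles (θ0=0°, θ1=270°, e=0)
t=2 extend(-1) ⇒ joint angles (θ0=0°, θ1=270°, e=0)
no rival 2-sequence matches.

extend(-1), extend(-1)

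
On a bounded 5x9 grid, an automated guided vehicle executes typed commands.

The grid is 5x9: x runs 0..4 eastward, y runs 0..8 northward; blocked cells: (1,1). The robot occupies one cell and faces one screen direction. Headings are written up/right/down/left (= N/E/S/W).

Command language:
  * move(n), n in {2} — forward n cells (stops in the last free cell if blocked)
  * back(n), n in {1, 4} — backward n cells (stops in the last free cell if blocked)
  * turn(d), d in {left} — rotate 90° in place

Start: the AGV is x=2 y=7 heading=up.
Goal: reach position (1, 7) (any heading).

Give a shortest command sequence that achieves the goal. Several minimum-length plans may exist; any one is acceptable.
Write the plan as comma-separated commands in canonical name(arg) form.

begin: x=2 y=7 heading=up
[1] after turn(left): x=2 y=7 heading=left
[2] after back(1): x=3 y=7 heading=left
[3] after move(2): x=1 y=7 heading=left
nothing shorter than 3 reaches the goal.

turn(left), back(1), move(2)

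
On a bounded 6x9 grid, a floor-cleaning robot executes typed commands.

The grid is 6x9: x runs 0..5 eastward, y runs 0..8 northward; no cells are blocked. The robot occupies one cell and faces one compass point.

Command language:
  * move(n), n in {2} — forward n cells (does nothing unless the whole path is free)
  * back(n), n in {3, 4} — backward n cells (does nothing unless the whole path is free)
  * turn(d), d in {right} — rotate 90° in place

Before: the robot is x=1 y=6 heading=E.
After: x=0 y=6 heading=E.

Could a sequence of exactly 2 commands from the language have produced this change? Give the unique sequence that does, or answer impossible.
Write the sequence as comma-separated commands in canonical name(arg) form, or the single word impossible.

move(2), back(3)

key: still facing E at the end — nothing in the sequence rotates
from: x=1 y=6 heading=E
[1] after move(2): x=3 y=6 heading=E
[2] after back(3): x=0 y=6 heading=E
no rival 2-sequence matches.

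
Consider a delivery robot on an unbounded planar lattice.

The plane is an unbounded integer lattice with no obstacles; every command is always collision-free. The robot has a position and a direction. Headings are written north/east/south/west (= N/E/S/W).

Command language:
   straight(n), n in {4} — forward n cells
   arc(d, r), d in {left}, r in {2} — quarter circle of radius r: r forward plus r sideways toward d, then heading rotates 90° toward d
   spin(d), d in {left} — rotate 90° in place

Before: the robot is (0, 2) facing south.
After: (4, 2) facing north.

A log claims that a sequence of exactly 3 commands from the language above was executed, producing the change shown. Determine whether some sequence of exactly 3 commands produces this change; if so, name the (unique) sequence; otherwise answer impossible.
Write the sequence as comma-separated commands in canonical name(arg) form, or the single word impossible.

key: cell and facing (now N) both changed — the 3 commands mix motion and turning
t0: (0, 2) facing south
step 1 (spin(left)): (0, 2) facing east
step 2 (straight(4)): (4, 2) facing east
step 3 (spin(left)): (4, 2) facing north
all 27 alternatives checked — unique.

spin(left), straight(4), spin(left)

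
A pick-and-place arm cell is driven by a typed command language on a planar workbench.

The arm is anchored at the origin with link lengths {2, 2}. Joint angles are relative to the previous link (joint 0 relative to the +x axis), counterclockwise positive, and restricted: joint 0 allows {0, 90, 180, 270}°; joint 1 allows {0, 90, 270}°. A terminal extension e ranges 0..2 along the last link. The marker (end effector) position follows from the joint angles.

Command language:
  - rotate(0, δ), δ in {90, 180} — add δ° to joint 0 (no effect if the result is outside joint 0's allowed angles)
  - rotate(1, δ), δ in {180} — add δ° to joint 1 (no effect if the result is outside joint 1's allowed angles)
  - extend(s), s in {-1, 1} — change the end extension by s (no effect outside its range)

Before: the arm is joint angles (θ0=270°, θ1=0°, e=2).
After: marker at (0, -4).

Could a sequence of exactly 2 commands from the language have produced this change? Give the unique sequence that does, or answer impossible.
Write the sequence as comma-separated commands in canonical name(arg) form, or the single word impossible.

extend(-1), extend(-1)

t0: joint angles (θ0=270°, θ1=0°, e=2)
step 1 (extend(-1)): joint angles (θ0=270°, θ1=0°, e=1)
step 2 (extend(-1)): joint angles (θ0=270°, θ1=0°, e=0)
uniquely the one of 25 2-step routes that fits.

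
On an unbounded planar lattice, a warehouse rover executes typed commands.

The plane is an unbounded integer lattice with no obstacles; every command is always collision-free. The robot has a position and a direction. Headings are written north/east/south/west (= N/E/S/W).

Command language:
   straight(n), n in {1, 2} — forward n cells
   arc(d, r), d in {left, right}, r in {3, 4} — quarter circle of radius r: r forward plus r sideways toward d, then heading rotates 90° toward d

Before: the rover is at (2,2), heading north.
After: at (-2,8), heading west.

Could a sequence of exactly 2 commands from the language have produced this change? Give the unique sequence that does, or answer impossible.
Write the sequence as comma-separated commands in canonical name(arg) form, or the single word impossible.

key: cell and facing (now W) both changed — the 2 commands mix motion and turning
t0: at (2,2), heading north
1. straight(2) → at (2,4), heading north
2. arc(left, 4) → at (-2,8), heading west
no other 2-command option fits: unique.

straight(2), arc(left, 4)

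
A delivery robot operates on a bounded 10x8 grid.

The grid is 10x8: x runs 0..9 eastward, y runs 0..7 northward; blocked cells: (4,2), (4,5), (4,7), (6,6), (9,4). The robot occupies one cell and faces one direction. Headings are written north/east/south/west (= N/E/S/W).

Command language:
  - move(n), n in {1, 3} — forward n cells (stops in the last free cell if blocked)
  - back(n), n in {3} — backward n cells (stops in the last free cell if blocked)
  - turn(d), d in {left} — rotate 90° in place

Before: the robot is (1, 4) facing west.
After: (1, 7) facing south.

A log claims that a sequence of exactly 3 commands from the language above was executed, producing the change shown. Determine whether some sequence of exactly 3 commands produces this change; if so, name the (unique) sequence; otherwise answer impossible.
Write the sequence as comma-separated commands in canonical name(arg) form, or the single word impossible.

key: running back(3) before turn(left) would end elsewhere — order is forced
initial: (1, 4) facing west
1. turn(left) → (1, 4) facing south
2. back(3) → (1, 7) facing south
3. back(3) → (1, 7) facing south
no other 3-command option fits: unique.

turn(left), back(3), back(3)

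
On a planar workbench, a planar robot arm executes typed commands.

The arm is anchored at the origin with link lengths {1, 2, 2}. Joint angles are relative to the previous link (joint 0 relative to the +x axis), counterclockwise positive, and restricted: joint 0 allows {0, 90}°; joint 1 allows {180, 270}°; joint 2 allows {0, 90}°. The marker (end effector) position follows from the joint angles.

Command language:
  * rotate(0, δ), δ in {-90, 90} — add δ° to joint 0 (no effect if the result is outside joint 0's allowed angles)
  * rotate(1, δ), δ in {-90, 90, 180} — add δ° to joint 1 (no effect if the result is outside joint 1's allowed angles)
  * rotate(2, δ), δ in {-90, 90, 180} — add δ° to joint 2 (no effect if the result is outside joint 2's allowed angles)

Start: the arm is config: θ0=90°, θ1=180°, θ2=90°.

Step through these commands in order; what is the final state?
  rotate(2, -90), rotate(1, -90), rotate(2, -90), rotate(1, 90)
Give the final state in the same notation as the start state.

begin: config: θ0=90°, θ1=180°, θ2=90°
t=1 rotate(2, -90) ⇒ config: θ0=90°, θ1=180°, θ2=0°
t=2 rotate(1, -90) ⇒ config: θ0=90°, θ1=180°, θ2=0°
t=3 rotate(2, -90) ⇒ config: θ0=90°, θ1=180°, θ2=0°
t=4 rotate(1, 90) ⇒ config: θ0=90°, θ1=270°, θ2=0°

config: θ0=90°, θ1=270°, θ2=0°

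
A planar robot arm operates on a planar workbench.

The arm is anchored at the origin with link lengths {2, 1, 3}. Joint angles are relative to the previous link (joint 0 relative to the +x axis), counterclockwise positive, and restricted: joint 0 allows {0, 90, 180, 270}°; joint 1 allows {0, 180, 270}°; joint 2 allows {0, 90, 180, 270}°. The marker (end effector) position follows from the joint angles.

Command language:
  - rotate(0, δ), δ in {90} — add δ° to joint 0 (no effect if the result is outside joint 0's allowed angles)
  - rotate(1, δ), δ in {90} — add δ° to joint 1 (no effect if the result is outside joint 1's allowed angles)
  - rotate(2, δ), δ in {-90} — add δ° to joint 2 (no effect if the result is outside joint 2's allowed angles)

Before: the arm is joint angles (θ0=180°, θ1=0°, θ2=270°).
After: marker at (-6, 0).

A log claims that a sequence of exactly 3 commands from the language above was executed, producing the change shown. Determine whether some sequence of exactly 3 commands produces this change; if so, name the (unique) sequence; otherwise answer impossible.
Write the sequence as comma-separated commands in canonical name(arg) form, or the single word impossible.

begin: joint angles (θ0=180°, θ1=0°, θ2=270°)
step 1 (rotate(2, -90)): joint angles (θ0=180°, θ1=0°, θ2=180°)
step 2 (rotate(2, -90)): joint angles (θ0=180°, θ1=0°, θ2=90°)
step 3 (rotate(2, -90)): joint angles (θ0=180°, θ1=0°, θ2=0°)
no rival 3-sequence matches.

rotate(2, -90), rotate(2, -90), rotate(2, -90)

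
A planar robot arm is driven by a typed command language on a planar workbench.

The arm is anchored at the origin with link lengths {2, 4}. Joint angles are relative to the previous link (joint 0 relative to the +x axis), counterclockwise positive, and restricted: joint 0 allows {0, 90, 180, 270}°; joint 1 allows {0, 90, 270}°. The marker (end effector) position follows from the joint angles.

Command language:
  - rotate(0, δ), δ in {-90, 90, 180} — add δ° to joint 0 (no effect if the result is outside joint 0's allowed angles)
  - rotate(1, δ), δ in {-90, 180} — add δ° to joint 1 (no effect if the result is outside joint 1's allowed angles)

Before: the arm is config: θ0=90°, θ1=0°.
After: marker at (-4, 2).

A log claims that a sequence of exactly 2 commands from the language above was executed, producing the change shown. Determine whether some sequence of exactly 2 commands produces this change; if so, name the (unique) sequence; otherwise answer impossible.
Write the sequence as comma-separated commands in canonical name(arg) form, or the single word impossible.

key: order matters: swapping rotate(1, -90) and rotate(1, 180) lands elsewhere
initial: config: θ0=90°, θ1=0°
1. rotate(1, -90) → config: θ0=90°, θ1=270°
2. rotate(1, 180) → config: θ0=90°, θ1=90°
uniquely the one of 25 2-step routes that fits.

rotate(1, -90), rotate(1, 180)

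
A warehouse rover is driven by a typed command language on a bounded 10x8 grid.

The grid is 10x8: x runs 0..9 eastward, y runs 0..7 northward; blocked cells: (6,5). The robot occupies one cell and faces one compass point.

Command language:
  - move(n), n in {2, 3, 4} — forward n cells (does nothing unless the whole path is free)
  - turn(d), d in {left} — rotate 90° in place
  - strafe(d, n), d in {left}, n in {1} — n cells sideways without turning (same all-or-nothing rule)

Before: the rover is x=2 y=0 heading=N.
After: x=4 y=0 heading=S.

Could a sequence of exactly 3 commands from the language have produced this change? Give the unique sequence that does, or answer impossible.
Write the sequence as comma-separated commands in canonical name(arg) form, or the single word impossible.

checked all 3-command options: none fits.

impossible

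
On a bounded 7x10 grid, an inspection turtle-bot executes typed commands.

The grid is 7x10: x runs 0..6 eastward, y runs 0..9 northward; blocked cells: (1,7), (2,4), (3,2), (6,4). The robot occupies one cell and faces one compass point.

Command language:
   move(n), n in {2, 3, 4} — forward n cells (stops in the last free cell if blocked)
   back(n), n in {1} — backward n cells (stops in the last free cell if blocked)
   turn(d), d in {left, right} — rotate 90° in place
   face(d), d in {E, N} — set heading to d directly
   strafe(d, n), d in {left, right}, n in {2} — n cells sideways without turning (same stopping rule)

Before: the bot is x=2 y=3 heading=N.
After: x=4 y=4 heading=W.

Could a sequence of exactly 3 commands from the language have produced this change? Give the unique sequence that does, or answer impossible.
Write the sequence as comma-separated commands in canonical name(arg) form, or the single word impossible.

impossible

no 3-step route produces this change.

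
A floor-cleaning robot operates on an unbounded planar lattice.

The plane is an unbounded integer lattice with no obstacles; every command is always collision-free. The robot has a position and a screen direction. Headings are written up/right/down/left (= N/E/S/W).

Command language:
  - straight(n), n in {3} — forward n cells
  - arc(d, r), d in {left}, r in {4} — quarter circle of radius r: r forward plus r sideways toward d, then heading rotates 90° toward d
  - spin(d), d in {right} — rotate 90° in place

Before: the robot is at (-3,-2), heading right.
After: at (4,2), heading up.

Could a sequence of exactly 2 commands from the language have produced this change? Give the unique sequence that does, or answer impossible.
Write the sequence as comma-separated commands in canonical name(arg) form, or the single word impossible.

key: order matters: swapping straight(3) and arc(left, 4) lands elsewhere
from: at (-3,-2), heading right
1. straight(3) → at (0,-2), heading right
2. arc(left, 4) → at (4,2), heading up
no rival 2-sequence matches.

straight(3), arc(left, 4)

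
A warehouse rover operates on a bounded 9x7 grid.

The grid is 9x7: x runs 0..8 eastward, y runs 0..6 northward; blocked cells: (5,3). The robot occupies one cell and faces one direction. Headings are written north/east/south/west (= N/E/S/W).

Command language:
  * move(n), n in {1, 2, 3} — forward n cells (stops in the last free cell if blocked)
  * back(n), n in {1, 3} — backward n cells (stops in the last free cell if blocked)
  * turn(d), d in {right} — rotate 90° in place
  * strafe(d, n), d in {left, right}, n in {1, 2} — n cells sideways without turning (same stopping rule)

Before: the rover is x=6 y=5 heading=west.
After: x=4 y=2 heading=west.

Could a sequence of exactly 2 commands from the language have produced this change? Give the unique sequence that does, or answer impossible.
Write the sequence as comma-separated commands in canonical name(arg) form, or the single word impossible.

impossible

checked all 2-command options: none fits.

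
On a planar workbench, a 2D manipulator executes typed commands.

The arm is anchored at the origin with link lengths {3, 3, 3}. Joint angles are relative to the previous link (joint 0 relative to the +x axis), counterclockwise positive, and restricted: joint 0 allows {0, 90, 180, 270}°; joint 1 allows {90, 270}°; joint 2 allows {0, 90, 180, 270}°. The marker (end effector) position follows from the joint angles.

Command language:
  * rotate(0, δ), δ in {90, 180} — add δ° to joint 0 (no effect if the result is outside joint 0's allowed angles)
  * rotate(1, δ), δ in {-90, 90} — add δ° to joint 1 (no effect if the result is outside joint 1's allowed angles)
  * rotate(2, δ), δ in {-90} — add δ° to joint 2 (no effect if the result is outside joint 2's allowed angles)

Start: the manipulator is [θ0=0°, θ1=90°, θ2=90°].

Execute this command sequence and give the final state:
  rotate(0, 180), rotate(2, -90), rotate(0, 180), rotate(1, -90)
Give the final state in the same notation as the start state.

[θ0=0°, θ1=90°, θ2=0°]

start: [θ0=0°, θ1=90°, θ2=90°]
1. rotate(0, 180) → [θ0=180°, θ1=90°, θ2=90°]
2. rotate(2, -90) → [θ0=180°, θ1=90°, θ2=0°]
3. rotate(0, 180) → [θ0=0°, θ1=90°, θ2=0°]
4. rotate(1, -90) → [θ0=0°, θ1=90°, θ2=0°]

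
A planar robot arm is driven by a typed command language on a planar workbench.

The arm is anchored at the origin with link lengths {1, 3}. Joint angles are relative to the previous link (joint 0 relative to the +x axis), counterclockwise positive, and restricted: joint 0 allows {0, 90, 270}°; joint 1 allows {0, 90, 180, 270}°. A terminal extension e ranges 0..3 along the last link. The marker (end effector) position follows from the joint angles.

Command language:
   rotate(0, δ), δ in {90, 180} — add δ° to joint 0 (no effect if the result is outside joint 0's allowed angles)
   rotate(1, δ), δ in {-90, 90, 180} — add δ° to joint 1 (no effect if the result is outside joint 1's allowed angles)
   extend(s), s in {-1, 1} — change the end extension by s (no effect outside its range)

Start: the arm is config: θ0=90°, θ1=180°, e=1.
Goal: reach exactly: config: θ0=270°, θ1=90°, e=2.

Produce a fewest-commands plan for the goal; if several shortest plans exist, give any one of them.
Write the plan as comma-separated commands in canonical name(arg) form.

extend(1), rotate(0, 180), rotate(1, -90)

begin: config: θ0=90°, θ1=180°, e=1
1. extend(1) → config: θ0=90°, θ1=180°, e=2
2. rotate(0, 180) → config: θ0=270°, θ1=180°, e=2
3. rotate(1, -90) → config: θ0=270°, θ1=90°, e=2
no 2-step plan works, so 3 is optimal.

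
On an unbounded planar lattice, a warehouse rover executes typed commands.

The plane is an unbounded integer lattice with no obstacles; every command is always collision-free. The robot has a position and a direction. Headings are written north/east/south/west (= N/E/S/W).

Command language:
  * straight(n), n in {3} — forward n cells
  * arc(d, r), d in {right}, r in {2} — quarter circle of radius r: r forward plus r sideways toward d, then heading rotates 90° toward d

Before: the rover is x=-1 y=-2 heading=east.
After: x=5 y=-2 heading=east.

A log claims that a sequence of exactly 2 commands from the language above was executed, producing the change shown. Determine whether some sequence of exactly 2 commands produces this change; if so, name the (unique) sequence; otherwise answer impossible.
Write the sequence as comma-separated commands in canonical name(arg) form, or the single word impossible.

key: still facing E at the end — nothing in the sequence rotates
t0: x=-1 y=-2 heading=east
[1] after straight(3): x=2 y=-2 heading=east
[2] after straight(3): x=5 y=-2 heading=east
no other 2-command option fits: unique.

straight(3), straight(3)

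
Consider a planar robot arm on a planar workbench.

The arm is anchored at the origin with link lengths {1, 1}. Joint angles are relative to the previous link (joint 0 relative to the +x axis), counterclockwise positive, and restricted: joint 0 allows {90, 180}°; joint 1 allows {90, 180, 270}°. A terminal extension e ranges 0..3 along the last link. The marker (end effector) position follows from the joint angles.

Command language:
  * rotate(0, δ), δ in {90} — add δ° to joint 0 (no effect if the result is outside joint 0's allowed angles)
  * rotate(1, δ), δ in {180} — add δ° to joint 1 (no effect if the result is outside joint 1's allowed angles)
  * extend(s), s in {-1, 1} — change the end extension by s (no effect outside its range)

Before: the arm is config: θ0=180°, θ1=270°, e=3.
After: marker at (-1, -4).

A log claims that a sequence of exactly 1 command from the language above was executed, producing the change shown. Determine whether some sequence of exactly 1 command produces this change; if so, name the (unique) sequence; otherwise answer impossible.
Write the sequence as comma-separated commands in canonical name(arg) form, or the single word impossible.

rotate(1, 180)

t0: config: θ0=180°, θ1=270°, e=3
t=1 rotate(1, 180) ⇒ config: θ0=180°, θ1=90°, e=3
all 4 alternatives checked — unique.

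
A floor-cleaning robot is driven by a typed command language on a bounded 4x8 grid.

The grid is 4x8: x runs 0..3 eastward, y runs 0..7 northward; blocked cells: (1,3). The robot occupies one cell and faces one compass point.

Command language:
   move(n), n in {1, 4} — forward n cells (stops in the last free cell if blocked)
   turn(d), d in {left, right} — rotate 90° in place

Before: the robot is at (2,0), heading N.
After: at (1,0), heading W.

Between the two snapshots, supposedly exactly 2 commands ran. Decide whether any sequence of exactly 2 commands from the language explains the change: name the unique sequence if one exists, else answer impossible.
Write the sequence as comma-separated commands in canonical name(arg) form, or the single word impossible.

turn(left), move(1)

key: cell and facing (now W) both changed — the 2 commands mix motion and turning
begin: at (2,0), heading N
t=1 turn(left) ⇒ at (2,0), heading W
t=2 move(1) ⇒ at (1,0), heading W
no rival 2-sequence matches.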